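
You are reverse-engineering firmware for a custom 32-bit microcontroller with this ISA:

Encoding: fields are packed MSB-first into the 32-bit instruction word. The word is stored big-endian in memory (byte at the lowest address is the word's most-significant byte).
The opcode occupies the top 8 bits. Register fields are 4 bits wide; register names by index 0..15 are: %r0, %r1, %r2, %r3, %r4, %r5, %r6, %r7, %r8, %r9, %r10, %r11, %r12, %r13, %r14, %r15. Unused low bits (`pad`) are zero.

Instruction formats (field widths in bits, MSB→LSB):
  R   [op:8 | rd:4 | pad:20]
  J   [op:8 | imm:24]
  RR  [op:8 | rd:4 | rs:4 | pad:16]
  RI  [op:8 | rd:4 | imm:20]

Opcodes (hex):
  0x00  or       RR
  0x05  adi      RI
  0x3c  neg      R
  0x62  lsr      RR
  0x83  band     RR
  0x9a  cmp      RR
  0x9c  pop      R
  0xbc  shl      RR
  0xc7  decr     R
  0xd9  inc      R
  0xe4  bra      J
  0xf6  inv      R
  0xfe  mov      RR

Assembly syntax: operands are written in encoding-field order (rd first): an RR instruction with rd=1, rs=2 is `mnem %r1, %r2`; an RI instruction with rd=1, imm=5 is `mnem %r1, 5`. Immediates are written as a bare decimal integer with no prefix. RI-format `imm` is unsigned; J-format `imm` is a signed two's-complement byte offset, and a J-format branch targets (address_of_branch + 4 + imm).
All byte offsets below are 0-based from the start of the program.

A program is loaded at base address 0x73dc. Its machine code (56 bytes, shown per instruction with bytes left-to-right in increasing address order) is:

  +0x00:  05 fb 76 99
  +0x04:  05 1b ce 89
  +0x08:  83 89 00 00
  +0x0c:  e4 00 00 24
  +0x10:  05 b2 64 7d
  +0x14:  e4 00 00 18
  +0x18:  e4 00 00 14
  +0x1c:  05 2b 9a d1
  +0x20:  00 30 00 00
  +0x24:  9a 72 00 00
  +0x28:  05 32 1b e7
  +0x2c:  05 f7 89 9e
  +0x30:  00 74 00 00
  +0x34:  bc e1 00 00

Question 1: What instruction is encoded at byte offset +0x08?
@+08  big-endian(83 89 00 00) = 0x83890000
  top 8b → 0x83 → band [RR]
  rd: (w>>20)&0xf=0x8 → %r8
  rs: (w>>16)&0xf=0x9 → %r9

band %r8, %r9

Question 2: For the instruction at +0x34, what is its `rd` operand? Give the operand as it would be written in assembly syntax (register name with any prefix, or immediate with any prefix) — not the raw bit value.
%r14

+0x34: bc e1 00 00 ⇒ word 0xbce10000 (big)
  top 8b → 0xbc → shl [RR]
  rd@[23:20]=0xe ⇒ %r14
  rs@[19:16]=0x1 ⇒ %r1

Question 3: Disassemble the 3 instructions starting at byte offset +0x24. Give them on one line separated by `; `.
@+24  big-endian(9a 72 00 00) = 0x9a720000
  op=0x9a720000>>24=0x9a ⇒ cmp (RR)
  rd: (w>>20)&0xf=0x7 → %r7
  rs: (w>>16)&0xf=0x2 → %r2
@+28  big-endian(05 32 1b e7) = 0x05321be7
  op=0x05321be7>>24=0x5 ⇒ adi (RI)
  rd: (w>>20)&0xf=0x3 → %r3
  imm: (w>>0)&0xfffff=0x21be7 → 138215
@+2c  big-endian(05 f7 89 9e) = 0x05f7899e
  op=0x05f7899e>>24=0x5 ⇒ adi (RI)
  rd: (w>>20)&0xf=0xf → %r15
  imm: (w>>0)&0xfffff=0x7899e → 493982

cmp %r7, %r2; adi %r3, 138215; adi %r15, 493982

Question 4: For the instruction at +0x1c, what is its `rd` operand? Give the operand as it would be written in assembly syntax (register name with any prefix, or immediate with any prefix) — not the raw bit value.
%r2

[1c] 05 2b 9a d1 → 0x052b9ad1
  top 8b → 0x5 → adi [RI]
  [23:20] rd=2 = %r2
  [19:0] imm=760529 = 760529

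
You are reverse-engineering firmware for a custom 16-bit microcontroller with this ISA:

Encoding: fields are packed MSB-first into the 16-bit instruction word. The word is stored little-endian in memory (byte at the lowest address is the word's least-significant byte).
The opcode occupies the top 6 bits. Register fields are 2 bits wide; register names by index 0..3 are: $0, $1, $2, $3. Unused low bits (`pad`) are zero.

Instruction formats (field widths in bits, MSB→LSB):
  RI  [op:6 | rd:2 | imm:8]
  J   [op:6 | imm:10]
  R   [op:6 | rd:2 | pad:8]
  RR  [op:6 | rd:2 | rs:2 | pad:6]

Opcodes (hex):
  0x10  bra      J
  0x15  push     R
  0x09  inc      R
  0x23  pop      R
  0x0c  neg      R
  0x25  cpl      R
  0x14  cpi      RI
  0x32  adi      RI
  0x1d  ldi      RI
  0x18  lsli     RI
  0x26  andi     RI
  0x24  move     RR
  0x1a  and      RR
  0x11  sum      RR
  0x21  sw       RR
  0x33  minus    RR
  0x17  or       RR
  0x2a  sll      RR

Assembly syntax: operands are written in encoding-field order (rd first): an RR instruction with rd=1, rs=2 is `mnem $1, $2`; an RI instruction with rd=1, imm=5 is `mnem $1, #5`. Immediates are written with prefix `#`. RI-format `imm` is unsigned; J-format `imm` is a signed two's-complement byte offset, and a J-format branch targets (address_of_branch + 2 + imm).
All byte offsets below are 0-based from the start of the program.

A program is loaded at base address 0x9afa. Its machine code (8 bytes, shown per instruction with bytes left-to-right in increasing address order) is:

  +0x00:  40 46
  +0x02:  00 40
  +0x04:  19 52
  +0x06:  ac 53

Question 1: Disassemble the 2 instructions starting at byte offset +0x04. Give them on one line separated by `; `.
cpi $2, #25; cpi $3, #172

[04] 19 52 → 0x5219
  op=0x5219>>10=0x14 ⇒ cpi (RI)
  rd@[9:8]=0x2 ⇒ $2
  imm@[7:0]=0x19 ⇒ #25
[06] ac 53 → 0x53ac
  op=0x53ac>>10=0x14 ⇒ cpi (RI)
  rd@[9:8]=0x3 ⇒ $3
  imm@[7:0]=0xac ⇒ #172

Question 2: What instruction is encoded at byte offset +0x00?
@+00  little-endian(40 46) = 0x4640
  opcode bits[15:10]=0x11: sum/RR
  rd@[9:8]=0x2 ⇒ $2
  rs@[7:6]=0x1 ⇒ $1

sum $2, $1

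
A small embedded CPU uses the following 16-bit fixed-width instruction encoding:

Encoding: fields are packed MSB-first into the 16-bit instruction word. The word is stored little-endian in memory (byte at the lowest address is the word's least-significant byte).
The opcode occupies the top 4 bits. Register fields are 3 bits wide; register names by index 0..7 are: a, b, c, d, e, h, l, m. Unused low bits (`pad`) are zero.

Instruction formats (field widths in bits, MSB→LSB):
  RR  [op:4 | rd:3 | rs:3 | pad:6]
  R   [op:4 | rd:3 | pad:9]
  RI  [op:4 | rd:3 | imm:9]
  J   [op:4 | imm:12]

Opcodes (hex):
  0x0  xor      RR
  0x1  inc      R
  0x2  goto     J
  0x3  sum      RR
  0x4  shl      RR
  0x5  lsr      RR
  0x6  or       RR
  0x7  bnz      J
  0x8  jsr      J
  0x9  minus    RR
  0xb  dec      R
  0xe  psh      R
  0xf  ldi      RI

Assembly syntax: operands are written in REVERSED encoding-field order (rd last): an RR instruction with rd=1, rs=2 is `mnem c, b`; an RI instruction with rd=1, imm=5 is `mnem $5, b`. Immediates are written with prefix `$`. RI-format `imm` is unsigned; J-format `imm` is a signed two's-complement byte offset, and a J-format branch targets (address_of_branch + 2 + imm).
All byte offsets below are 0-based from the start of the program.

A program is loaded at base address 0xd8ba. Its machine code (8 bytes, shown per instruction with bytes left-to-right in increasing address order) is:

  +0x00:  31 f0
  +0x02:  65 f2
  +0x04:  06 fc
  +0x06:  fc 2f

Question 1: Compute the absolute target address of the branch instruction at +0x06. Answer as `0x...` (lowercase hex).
0xd8be

+0x06: fc 2f ⇒ word 0x2ffc (little)
  opcode bits[15:12]=0x2: goto/J
  imm: (w>>0)&0xfff=0xffc (s12→-4) → $-4
  target = base 0xd8ba + off 0x06 + 2 + imm -4 = 0xd8be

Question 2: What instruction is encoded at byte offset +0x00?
[00] 31 f0 → 0xf031
  top 4b → 0xf → ldi [RI]
  rd: (w>>9)&0x7=0x0 → a
  imm: (w>>0)&0x1ff=0x31 → $49

ldi $49, a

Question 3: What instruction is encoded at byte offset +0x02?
ldi $101, b

off 0x02: read 65 f2 as little → 0xf265
  opcode bits[15:12]=0xf: ldi/RI
  [11:9] rd=1 = b
  [8:0] imm=101 = $101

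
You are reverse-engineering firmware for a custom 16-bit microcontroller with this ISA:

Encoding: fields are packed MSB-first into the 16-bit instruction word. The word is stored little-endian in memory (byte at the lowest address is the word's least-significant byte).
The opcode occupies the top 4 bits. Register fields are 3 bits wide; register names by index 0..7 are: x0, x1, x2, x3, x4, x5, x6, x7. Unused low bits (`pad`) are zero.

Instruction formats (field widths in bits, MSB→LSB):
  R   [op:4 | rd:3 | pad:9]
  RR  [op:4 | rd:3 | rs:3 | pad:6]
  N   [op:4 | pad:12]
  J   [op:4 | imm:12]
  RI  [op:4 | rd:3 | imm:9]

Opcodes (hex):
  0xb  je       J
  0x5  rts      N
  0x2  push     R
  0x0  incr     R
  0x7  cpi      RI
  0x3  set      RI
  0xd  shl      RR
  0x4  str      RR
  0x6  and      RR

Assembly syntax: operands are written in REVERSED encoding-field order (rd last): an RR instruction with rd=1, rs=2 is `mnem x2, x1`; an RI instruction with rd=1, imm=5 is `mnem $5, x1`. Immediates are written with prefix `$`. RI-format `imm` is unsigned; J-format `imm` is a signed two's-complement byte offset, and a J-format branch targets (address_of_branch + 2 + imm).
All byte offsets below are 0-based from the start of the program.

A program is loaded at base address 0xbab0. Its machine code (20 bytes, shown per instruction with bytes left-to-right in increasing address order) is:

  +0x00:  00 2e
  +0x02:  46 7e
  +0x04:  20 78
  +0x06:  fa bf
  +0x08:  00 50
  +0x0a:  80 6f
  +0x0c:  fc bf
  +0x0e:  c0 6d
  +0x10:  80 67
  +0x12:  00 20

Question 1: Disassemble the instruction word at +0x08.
off 0x08: read 00 50 as little → 0x5000
  opcode bits[15:12]=0x5: rts/N

rts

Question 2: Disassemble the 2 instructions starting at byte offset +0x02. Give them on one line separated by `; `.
off 0x02: read 46 7e as little → 0x7e46
  top 4b → 0x7 → cpi [RI]
  rd: (w>>9)&0x7=0x7 → x7
  imm: (w>>0)&0x1ff=0x46 → $70
off 0x04: read 20 78 as little → 0x7820
  top 4b → 0x7 → cpi [RI]
  rd: (w>>9)&0x7=0x4 → x4
  imm: (w>>0)&0x1ff=0x20 → $32

cpi $70, x7; cpi $32, x4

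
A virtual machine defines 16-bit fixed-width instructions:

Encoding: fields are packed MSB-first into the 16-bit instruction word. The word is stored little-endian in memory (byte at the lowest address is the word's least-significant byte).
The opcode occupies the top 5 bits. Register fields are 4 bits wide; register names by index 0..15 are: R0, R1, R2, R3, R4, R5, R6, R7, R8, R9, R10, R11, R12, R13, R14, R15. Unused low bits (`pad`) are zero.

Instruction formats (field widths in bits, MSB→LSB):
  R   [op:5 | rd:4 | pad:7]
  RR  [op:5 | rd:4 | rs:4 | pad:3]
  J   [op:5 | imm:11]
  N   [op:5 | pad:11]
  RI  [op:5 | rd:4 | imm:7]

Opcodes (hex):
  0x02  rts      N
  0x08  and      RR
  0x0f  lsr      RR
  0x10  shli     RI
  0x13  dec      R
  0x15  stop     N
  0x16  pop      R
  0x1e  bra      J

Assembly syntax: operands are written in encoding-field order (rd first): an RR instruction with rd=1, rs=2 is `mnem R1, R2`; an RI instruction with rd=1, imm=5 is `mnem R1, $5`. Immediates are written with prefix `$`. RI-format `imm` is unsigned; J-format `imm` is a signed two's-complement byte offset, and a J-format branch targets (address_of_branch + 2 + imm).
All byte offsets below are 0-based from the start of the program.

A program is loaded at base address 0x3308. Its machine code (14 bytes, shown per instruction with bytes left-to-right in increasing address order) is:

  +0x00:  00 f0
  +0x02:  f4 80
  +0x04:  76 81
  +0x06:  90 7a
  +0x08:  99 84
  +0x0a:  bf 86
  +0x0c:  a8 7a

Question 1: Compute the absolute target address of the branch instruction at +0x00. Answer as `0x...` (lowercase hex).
[00] 00 f0 → 0xf000
  top 5b → 0x1e → bra [J]
  imm@[10:0]=0x0 ⇒ $0
  target = base 0x3308 + off 0x00 + 2 + imm 0 = 0x330a

0x330a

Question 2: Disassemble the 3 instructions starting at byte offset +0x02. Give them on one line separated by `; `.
shli R1, $116; shli R2, $118; lsr R5, R2

@+02  little-endian(f4 80) = 0x80f4
  op=0x80f4>>11=0x10 ⇒ shli (RI)
  rd@[10:7]=0x1 ⇒ R1
  imm@[6:0]=0x74 ⇒ $116
@+04  little-endian(76 81) = 0x8176
  op=0x8176>>11=0x10 ⇒ shli (RI)
  rd@[10:7]=0x2 ⇒ R2
  imm@[6:0]=0x76 ⇒ $118
@+06  little-endian(90 7a) = 0x7a90
  op=0x7a90>>11=0xf ⇒ lsr (RR)
  rd@[10:7]=0x5 ⇒ R5
  rs@[6:3]=0x2 ⇒ R2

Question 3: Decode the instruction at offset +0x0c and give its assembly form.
lsr R5, R5

+0x0c: a8 7a ⇒ word 0x7aa8 (little)
  op=0x7aa8>>11=0xf ⇒ lsr (RR)
  rd@[10:7]=0x5 ⇒ R5
  rs@[6:3]=0x5 ⇒ R5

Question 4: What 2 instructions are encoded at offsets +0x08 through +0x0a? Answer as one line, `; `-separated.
off 0x08: read 99 84 as little → 0x8499
  opcode bits[15:11]=0x10: shli/RI
  rd@[10:7]=0x9 ⇒ R9
  imm@[6:0]=0x19 ⇒ $25
off 0x0a: read bf 86 as little → 0x86bf
  opcode bits[15:11]=0x10: shli/RI
  rd@[10:7]=0xd ⇒ R13
  imm@[6:0]=0x3f ⇒ $63

shli R9, $25; shli R13, $63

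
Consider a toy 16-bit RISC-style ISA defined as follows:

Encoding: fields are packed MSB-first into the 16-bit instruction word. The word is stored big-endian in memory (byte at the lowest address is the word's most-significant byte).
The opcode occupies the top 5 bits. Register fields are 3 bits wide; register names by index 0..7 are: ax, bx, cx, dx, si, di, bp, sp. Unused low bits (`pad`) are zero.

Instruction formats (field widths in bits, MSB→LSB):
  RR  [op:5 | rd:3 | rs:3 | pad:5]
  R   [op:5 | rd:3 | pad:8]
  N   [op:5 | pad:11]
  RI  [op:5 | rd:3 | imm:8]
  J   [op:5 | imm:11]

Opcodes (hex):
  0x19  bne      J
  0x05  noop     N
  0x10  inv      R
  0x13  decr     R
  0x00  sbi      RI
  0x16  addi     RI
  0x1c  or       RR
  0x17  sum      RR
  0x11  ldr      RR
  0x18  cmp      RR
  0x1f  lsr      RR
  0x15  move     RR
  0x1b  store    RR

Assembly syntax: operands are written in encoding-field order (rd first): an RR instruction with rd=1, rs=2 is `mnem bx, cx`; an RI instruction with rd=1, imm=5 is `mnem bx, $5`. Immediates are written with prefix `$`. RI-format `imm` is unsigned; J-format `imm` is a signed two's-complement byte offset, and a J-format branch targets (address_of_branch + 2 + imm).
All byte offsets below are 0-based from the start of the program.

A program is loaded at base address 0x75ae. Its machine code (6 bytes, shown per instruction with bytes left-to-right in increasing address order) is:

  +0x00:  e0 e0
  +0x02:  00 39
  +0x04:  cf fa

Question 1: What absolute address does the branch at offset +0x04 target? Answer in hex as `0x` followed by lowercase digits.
0x75ae

off 0x04: read cf fa as big → 0xcffa
  top 5b → 0x19 → bne [J]
  [10:0] imm=2042 (s11→-6) = $-6
  target = base 0x75ae + off 0x04 + 2 + imm -6 = 0x75ae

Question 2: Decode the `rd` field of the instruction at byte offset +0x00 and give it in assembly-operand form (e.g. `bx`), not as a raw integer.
+0x00: e0 e0 ⇒ word 0xe0e0 (big)
  top 5b → 0x1c → or [RR]
  rd@[10:8]=0x0 ⇒ ax
  rs@[7:5]=0x7 ⇒ sp

ax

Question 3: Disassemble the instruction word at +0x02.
sbi ax, $57

@+02  big-endian(00 39) = 0x0039
  top 5b → 0x0 → sbi [RI]
  [10:8] rd=0 = ax
  [7:0] imm=57 = $57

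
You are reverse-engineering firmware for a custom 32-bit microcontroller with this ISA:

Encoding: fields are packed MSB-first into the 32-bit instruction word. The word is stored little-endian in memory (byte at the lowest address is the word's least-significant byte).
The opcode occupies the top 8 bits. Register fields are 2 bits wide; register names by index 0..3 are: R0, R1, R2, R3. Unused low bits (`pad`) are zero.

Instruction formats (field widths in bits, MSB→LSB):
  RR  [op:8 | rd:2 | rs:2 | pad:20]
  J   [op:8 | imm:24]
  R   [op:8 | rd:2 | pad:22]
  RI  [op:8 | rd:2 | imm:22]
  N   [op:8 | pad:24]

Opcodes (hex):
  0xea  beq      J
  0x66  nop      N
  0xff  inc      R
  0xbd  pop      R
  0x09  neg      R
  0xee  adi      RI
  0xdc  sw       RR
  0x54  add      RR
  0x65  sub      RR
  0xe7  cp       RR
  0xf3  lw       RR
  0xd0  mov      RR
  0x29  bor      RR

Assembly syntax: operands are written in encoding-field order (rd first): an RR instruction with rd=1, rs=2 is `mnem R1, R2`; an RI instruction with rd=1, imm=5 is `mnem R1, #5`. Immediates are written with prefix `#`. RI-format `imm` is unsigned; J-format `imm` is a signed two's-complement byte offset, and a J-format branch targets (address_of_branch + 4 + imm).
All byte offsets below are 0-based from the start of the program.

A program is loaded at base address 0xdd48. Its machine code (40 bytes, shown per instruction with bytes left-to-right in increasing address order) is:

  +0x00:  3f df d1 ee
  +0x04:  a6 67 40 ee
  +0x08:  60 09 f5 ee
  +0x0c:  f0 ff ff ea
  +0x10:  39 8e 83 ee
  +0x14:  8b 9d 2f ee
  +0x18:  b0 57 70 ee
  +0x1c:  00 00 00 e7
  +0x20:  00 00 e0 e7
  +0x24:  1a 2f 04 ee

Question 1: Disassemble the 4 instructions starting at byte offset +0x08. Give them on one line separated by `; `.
off 0x08: read 60 09 f5 ee as little → 0xeef50960
  opcode bits[31:24]=0xee: adi/RI
  [23:22] rd=3 = R3
  [21:0] imm=3475808 = #3475808
off 0x0c: read f0 ff ff ea as little → 0xeafffff0
  opcode bits[31:24]=0xea: beq/J
  [23:0] imm=16777200 (s24→-16) = #-16
off 0x10: read 39 8e 83 ee as little → 0xee838e39
  opcode bits[31:24]=0xee: adi/RI
  [23:22] rd=2 = R2
  [21:0] imm=233017 = #233017
off 0x14: read 8b 9d 2f ee as little → 0xee2f9d8b
  opcode bits[31:24]=0xee: adi/RI
  [23:22] rd=0 = R0
  [21:0] imm=3120523 = #3120523

adi R3, #3475808; beq #-16; adi R2, #233017; adi R0, #3120523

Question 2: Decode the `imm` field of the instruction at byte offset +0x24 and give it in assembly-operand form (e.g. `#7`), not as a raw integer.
#274202

off 0x24: read 1a 2f 04 ee as little → 0xee042f1a
  op=0xee042f1a>>24=0xee ⇒ adi (RI)
  rd: (w>>22)&0x3=0x0 → R0
  imm: (w>>0)&0x3fffff=0x42f1a → #274202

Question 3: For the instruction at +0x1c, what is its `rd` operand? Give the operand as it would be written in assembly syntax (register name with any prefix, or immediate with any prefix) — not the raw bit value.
@+1c  little-endian(00 00 00 e7) = 0xe7000000
  top 8b → 0xe7 → cp [RR]
  rd@[23:22]=0x0 ⇒ R0
  rs@[21:20]=0x0 ⇒ R0

R0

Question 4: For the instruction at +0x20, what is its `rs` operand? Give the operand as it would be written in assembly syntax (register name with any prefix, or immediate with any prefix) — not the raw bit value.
[20] 00 00 e0 e7 → 0xe7e00000
  top 8b → 0xe7 → cp [RR]
  rd: (w>>22)&0x3=0x3 → R3
  rs: (w>>20)&0x3=0x2 → R2

R2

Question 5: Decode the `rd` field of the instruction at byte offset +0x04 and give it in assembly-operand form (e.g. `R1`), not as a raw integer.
R1

@+04  little-endian(a6 67 40 ee) = 0xee4067a6
  top 8b → 0xee → adi [RI]
  [23:22] rd=1 = R1
  [21:0] imm=26534 = #26534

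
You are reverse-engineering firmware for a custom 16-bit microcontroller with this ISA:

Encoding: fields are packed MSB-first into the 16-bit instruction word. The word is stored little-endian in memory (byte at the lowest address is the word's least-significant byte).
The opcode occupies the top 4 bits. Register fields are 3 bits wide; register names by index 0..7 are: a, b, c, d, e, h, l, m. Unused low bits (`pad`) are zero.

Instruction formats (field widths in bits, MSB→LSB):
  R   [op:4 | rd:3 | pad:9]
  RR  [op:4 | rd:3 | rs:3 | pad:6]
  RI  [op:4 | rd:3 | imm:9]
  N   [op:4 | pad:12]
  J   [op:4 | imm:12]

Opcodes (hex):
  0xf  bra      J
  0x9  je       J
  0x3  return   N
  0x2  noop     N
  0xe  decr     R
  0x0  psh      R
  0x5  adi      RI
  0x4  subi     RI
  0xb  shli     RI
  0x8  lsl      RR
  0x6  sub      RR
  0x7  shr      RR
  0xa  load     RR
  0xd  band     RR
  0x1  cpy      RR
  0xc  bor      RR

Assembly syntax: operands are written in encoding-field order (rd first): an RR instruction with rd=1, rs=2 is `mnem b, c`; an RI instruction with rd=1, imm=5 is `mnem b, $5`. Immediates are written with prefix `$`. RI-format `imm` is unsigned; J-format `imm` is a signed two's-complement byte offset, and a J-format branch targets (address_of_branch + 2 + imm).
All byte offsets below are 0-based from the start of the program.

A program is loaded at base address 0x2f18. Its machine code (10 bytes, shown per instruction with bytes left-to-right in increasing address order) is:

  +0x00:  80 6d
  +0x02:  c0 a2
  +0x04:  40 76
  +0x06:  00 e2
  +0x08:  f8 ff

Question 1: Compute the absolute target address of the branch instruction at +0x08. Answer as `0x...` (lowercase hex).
0x2f1a

@+08  little-endian(f8 ff) = 0xfff8
  top 4b → 0xf → bra [J]
  [11:0] imm=4088 (s12→-8) = $-8
  target = base 0x2f18 + off 0x08 + 2 + imm -8 = 0x2f1a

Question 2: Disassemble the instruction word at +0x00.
off 0x00: read 80 6d as little → 0x6d80
  top 4b → 0x6 → sub [RR]
  rd@[11:9]=0x6 ⇒ l
  rs@[8:6]=0x6 ⇒ l

sub l, l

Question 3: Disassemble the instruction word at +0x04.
off 0x04: read 40 76 as little → 0x7640
  top 4b → 0x7 → shr [RR]
  rd@[11:9]=0x3 ⇒ d
  rs@[8:6]=0x1 ⇒ b

shr d, b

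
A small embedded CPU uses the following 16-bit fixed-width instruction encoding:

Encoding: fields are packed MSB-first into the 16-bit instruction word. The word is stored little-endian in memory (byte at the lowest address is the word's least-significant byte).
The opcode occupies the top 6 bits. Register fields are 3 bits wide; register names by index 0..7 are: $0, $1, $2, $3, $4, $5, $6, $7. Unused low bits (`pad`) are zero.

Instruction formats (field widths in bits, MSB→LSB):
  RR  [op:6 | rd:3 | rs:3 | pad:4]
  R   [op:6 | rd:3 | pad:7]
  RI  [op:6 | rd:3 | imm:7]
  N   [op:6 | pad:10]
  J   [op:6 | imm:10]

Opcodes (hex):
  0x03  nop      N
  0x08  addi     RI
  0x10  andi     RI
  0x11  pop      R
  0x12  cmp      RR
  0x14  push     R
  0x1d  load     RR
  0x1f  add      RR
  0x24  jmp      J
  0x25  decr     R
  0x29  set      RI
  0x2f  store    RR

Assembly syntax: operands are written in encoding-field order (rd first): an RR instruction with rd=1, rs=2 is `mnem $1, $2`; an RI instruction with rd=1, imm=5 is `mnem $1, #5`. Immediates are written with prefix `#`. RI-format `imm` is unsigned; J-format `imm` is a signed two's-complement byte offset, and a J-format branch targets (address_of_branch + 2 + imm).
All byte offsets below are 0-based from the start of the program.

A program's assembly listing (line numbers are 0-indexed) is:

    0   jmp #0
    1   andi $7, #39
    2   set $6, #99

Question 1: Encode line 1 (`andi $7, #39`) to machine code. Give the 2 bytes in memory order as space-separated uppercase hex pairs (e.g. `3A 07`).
A7 43

L1: andi op=0x10:6|rd=7:3|imm=39:7 ⇒ 0x43a7 ⇒ little a7 43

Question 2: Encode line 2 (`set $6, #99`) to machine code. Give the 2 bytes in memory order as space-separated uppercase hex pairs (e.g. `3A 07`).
line 2 (set): pack op=0x29:6|rd=6:3|imm=99:7 = 0xa763; little→ 63 a7

63 A7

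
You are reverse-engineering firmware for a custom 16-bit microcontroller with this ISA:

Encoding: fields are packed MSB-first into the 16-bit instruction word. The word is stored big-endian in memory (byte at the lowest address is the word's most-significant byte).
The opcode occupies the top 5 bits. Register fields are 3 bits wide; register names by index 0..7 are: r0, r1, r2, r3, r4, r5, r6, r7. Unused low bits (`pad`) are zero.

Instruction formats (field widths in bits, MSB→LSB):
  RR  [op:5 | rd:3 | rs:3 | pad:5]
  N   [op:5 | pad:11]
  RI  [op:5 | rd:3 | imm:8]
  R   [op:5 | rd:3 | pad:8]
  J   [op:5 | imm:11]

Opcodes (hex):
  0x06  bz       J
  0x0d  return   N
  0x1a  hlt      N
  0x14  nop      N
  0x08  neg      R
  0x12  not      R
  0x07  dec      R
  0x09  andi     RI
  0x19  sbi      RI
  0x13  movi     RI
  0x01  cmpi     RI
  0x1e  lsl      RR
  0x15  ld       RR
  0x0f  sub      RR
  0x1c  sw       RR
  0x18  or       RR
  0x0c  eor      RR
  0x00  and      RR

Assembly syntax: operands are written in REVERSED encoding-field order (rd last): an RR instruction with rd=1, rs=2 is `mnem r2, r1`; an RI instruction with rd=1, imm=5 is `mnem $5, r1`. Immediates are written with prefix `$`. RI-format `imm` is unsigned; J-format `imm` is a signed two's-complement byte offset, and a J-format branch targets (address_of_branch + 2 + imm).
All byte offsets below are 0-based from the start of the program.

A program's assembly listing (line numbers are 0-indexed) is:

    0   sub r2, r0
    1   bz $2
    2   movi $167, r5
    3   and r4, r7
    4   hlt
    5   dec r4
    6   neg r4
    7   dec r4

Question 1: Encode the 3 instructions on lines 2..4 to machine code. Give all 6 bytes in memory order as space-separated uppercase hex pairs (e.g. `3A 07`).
line 2 (movi): pack op=0x13:5|rd=5:3|imm=167:8 = 0x9da7; big→ 9d a7
line 3 (and): pack op=0x0:5|rd=7:3|rs=4:3|pad=0:5 = 0x0780; big→ 07 80
line 4 (hlt): pack op=0x1a:5|pad=0:11 = 0xd000; big→ d0 00

9D A7 07 80 D0 00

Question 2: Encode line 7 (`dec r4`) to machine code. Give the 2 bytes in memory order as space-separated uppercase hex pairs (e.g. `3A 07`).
L7: dec op=0x7:5|rd=4:3|pad=0:8 ⇒ 0x3c00 ⇒ big 3c 00

3C 00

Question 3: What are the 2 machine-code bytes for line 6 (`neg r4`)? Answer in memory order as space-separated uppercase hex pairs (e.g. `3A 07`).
L6: neg op=0x8:5|rd=4:3|pad=0:8 ⇒ 0x4400 ⇒ big 44 00

44 00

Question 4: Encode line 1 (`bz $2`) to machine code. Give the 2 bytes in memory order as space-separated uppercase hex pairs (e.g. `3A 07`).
line 1 (bz): pack op=0x6:5|imm=2:11 = 0x3002; big→ 30 02

30 02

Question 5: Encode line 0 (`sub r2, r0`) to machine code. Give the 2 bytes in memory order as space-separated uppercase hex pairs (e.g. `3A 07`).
78 40

0. sub fields op=0xf:5|rd=0:3|rs=2:3|pad=0:5 → word 7840h → 78 40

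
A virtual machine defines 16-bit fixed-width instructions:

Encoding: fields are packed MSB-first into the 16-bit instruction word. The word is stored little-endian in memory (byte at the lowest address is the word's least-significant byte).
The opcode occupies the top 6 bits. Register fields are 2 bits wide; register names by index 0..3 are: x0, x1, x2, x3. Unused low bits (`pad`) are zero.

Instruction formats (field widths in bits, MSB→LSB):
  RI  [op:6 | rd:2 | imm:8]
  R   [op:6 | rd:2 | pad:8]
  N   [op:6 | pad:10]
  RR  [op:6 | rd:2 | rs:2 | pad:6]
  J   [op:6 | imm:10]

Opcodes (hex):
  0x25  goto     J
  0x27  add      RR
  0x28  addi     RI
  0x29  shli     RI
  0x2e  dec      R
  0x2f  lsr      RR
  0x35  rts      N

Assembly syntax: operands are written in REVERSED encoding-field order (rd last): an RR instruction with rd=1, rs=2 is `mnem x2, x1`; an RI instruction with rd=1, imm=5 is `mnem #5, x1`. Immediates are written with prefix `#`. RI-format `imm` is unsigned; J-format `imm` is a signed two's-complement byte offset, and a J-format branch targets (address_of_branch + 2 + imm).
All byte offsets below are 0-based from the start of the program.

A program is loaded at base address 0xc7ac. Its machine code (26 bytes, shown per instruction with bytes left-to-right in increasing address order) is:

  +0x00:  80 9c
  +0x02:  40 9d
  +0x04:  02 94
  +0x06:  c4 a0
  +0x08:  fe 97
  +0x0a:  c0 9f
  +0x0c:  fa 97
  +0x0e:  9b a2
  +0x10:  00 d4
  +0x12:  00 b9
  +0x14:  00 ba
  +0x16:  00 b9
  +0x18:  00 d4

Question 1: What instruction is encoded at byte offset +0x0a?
add x3, x3

+0x0a: c0 9f ⇒ word 0x9fc0 (little)
  opcode bits[15:10]=0x27: add/RR
  [9:8] rd=3 = x3
  [7:6] rs=3 = x3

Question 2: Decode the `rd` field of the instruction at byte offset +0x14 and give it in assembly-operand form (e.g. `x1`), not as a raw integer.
x2

+0x14: 00 ba ⇒ word 0xba00 (little)
  top 6b → 0x2e → dec [R]
  rd@[9:8]=0x2 ⇒ x2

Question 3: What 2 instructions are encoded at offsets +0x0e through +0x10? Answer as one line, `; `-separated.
@+0e  little-endian(9b a2) = 0xa29b
  top 6b → 0x28 → addi [RI]
  rd: (w>>8)&0x3=0x2 → x2
  imm: (w>>0)&0xff=0x9b → #155
@+10  little-endian(00 d4) = 0xd400
  top 6b → 0x35 → rts [N]

addi #155, x2; rts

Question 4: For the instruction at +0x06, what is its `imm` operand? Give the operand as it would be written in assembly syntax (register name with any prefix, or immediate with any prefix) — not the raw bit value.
#196

+0x06: c4 a0 ⇒ word 0xa0c4 (little)
  opcode bits[15:10]=0x28: addi/RI
  [9:8] rd=0 = x0
  [7:0] imm=196 = #196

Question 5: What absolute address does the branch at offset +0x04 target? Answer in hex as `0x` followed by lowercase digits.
0xc7b4

@+04  little-endian(02 94) = 0x9402
  opcode bits[15:10]=0x25: goto/J
  imm: (w>>0)&0x3ff=0x2 → #2
  target = base 0xc7ac + off 0x04 + 2 + imm 2 = 0xc7b4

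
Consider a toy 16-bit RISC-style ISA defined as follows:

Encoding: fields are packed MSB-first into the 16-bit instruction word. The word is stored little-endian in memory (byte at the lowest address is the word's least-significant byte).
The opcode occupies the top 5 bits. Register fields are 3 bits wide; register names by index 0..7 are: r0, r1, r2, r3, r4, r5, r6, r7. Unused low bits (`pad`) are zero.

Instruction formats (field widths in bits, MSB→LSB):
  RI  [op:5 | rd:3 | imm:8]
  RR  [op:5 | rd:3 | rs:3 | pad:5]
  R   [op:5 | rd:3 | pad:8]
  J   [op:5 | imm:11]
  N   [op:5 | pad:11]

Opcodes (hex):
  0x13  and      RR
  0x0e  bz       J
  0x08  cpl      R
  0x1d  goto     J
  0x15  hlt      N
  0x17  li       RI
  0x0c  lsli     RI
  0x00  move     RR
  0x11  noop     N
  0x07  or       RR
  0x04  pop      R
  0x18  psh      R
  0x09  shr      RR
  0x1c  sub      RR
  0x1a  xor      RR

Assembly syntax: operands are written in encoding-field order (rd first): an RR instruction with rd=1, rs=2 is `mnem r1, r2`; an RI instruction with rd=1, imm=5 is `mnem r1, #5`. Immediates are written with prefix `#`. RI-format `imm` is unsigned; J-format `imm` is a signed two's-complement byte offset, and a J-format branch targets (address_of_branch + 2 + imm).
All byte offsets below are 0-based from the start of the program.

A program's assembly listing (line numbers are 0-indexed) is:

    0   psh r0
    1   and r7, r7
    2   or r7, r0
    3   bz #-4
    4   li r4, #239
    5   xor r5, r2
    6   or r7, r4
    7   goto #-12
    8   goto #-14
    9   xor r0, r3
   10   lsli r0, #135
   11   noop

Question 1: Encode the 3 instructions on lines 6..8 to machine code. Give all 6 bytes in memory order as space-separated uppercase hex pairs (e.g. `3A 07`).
L6: or op=0x7:5|rd=7:3|rs=4:3|pad=0:5 ⇒ 0x3f80 ⇒ little 80 3f
L7: goto op=0x1d:5|imm=-12:11 ⇒ 0xeff4 ⇒ little f4 ef
L8: goto op=0x1d:5|imm=-14:11 ⇒ 0xeff2 ⇒ little f2 ef

80 3F F4 EF F2 EF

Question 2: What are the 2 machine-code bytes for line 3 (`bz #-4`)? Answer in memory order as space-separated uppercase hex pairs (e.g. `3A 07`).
L3: bz op=0xe:5|imm=-4:11 ⇒ 0x77fc ⇒ little fc 77

FC 77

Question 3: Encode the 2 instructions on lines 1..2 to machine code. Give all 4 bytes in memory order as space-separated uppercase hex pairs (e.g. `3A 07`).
E0 9F 00 3F

L1: and op=0x13:5|rd=7:3|rs=7:3|pad=0:5 ⇒ 0x9fe0 ⇒ little e0 9f
L2: or op=0x7:5|rd=7:3|rs=0:3|pad=0:5 ⇒ 0x3f00 ⇒ little 00 3f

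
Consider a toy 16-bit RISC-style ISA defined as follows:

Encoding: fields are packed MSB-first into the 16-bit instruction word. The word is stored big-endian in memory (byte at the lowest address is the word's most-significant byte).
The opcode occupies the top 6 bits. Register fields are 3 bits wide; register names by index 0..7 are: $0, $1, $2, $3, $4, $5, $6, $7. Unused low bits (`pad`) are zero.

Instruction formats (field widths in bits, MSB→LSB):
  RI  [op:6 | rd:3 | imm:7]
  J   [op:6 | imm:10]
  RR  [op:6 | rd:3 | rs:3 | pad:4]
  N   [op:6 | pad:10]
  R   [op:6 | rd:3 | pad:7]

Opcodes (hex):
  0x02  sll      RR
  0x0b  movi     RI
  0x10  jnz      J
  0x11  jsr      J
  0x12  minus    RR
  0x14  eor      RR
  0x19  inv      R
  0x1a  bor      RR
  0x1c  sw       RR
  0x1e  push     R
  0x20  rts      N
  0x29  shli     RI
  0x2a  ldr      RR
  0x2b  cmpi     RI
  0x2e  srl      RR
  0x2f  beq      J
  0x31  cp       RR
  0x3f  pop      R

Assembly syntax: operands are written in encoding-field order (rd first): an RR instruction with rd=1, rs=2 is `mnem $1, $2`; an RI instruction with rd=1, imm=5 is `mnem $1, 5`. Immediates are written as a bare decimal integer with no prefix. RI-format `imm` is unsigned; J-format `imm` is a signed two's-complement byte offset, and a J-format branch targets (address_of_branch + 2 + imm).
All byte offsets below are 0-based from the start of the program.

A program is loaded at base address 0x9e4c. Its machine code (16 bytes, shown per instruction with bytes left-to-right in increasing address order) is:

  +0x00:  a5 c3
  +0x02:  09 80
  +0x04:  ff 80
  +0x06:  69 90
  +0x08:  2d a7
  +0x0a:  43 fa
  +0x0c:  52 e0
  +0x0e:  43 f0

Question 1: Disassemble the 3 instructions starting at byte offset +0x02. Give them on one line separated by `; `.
sll $3, $0; pop $7; bor $3, $1

[02] 09 80 → 0x0980
  opcode bits[15:10]=0x2: sll/RR
  [9:7] rd=3 = $3
  [6:4] rs=0 = $0
[04] ff 80 → 0xff80
  opcode bits[15:10]=0x3f: pop/R
  [9:7] rd=7 = $7
[06] 69 90 → 0x6990
  opcode bits[15:10]=0x1a: bor/RR
  [9:7] rd=3 = $3
  [6:4] rs=1 = $1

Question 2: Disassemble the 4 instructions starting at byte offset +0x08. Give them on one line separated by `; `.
movi $3, 39; jnz -6; eor $5, $6; jnz -16

[08] 2d a7 → 0x2da7
  opcode bits[15:10]=0xb: movi/RI
  rd: (w>>7)&0x7=0x3 → $3
  imm: (w>>0)&0x7f=0x27 → 39
[0a] 43 fa → 0x43fa
  opcode bits[15:10]=0x10: jnz/J
  imm: (w>>0)&0x3ff=0x3fa (s10→-6) → -6
[0c] 52 e0 → 0x52e0
  opcode bits[15:10]=0x14: eor/RR
  rd: (w>>7)&0x7=0x5 → $5
  rs: (w>>4)&0x7=0x6 → $6
[0e] 43 f0 → 0x43f0
  opcode bits[15:10]=0x10: jnz/J
  imm: (w>>0)&0x3ff=0x3f0 (s10→-16) → -16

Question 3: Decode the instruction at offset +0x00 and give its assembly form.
shli $3, 67

off 0x00: read a5 c3 as big → 0xa5c3
  top 6b → 0x29 → shli [RI]
  rd: (w>>7)&0x7=0x3 → $3
  imm: (w>>0)&0x7f=0x43 → 67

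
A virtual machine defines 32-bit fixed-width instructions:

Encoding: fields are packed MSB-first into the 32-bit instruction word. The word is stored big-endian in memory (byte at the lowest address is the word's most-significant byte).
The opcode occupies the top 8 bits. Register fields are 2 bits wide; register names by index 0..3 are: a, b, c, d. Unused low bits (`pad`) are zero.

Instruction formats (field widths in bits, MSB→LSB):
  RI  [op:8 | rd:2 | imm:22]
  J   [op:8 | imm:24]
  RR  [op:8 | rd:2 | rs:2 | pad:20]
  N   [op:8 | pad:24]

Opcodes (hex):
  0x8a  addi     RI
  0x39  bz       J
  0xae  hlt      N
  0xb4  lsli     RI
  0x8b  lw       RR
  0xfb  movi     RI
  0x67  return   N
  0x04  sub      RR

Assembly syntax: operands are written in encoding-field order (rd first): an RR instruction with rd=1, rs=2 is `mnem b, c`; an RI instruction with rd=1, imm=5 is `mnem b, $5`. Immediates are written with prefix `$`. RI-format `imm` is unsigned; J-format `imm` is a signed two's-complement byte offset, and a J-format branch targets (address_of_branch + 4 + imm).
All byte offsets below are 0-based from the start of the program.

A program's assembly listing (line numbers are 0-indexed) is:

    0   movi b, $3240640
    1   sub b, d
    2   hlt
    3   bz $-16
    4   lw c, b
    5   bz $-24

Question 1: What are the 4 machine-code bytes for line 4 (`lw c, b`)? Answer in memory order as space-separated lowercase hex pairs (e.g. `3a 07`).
8b 90 00 00

L4: lw op=0x8b:8|rd=2:2|rs=1:2|pad=0:20 ⇒ 0x8b900000 ⇒ big 8b 90 00 00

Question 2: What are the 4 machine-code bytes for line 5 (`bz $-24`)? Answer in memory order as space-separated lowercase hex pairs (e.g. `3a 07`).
39 ff ff e8

5. bz fields op=0x39:8|imm=-24:24 → word 39ffffe8h → 39 ff ff e8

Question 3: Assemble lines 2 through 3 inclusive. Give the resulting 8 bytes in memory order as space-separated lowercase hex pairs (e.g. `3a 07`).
ae 00 00 00 39 ff ff f0

2. hlt fields op=0xae:8|pad=0:24 → word ae000000h → ae 00 00 00
3. bz fields op=0x39:8|imm=-16:24 → word 39fffff0h → 39 ff ff f0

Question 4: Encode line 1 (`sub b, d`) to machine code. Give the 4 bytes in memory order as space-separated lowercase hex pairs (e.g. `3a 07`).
line 1 (sub): pack op=0x4:8|rd=1:2|rs=3:2|pad=0:20 = 0x04700000; big→ 04 70 00 00

04 70 00 00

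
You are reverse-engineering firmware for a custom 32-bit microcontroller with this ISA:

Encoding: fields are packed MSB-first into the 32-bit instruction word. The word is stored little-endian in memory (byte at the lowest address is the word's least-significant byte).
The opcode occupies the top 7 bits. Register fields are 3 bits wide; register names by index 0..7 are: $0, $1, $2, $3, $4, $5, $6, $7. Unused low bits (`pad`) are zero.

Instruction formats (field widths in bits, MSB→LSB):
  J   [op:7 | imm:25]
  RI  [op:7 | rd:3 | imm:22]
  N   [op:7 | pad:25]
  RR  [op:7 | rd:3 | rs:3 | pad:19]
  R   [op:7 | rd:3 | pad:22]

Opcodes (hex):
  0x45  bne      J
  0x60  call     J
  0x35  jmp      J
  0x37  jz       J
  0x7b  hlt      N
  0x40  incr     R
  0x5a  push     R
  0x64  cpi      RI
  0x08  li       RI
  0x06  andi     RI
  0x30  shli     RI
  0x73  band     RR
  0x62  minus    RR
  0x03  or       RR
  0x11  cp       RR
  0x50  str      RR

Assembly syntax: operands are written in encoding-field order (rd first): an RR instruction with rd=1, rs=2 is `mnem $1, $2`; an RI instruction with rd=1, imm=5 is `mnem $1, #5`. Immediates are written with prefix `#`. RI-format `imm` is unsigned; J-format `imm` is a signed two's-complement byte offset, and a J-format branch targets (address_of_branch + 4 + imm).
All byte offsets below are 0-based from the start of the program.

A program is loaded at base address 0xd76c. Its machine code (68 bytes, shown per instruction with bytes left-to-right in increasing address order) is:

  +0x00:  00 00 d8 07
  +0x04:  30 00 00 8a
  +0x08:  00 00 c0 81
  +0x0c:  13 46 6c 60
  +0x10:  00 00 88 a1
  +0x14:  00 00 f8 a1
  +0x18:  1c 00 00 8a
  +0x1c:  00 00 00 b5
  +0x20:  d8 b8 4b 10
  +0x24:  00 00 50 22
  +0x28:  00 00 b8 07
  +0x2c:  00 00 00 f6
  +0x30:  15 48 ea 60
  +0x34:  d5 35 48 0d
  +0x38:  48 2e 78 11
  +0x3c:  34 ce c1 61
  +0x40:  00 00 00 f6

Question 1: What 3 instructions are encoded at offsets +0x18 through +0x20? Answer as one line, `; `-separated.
@+18  little-endian(1c 00 00 8a) = 0x8a00001c
  opcode bits[31:25]=0x45: bne/J
  [24:0] imm=28 = #28
@+1c  little-endian(00 00 00 b5) = 0xb5000000
  opcode bits[31:25]=0x5a: push/R
  [24:22] rd=4 = $4
@+20  little-endian(d8 b8 4b 10) = 0x104bb8d8
  opcode bits[31:25]=0x8: li/RI
  [24:22] rd=1 = $1
  [21:0] imm=768216 = #768216

bne #28; push $4; li $1, #768216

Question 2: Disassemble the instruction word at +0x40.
hlt

[40] 00 00 00 f6 → 0xf6000000
  top 7b → 0x7b → hlt [N]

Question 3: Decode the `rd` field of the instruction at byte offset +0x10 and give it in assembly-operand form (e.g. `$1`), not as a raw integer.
$6

@+10  little-endian(00 00 88 a1) = 0xa1880000
  top 7b → 0x50 → str [RR]
  rd@[24:22]=0x6 ⇒ $6
  rs@[21:19]=0x1 ⇒ $1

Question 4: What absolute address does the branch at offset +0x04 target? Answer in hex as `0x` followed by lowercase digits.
0xd7a4

+0x04: 30 00 00 8a ⇒ word 0x8a000030 (little)
  opcode bits[31:25]=0x45: bne/J
  imm@[24:0]=0x30 ⇒ #48
  target = base 0xd76c + off 0x04 + 4 + imm 48 = 0xd7a4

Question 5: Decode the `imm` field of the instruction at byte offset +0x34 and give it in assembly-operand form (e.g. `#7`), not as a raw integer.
#538069

@+34  little-endian(d5 35 48 0d) = 0x0d4835d5
  top 7b → 0x6 → andi [RI]
  rd: (w>>22)&0x7=0x5 → $5
  imm: (w>>0)&0x3fffff=0x835d5 → #538069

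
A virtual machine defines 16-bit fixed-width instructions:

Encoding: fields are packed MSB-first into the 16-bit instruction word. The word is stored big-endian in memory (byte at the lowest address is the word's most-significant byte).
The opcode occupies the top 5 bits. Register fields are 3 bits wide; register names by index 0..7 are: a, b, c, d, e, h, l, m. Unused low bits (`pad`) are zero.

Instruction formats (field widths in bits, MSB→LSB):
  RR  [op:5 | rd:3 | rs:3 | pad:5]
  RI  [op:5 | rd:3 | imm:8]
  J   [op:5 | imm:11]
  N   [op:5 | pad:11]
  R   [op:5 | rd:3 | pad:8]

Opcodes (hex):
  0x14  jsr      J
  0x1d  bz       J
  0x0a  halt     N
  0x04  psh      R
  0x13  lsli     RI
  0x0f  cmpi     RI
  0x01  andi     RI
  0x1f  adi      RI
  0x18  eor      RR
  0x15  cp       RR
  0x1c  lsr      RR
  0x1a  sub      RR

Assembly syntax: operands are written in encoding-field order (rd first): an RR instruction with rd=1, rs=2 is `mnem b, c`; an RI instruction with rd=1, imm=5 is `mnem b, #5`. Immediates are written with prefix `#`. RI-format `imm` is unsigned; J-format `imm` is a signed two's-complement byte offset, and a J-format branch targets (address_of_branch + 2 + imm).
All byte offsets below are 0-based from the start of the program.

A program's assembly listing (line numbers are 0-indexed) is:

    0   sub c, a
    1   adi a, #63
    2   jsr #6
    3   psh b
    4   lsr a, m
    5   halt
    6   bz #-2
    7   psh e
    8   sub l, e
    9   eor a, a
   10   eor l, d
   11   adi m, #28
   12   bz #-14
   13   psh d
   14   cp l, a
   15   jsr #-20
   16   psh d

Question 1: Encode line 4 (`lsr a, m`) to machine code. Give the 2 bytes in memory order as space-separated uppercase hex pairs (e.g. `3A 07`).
L4: lsr op=0x1c:5|rd=0:3|rs=7:3|pad=0:5 ⇒ 0xe0e0 ⇒ big e0 e0

E0 E0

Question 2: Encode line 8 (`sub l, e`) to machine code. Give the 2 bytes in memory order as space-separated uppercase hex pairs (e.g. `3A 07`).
line 8 (sub): pack op=0x1a:5|rd=6:3|rs=4:3|pad=0:5 = 0xd680; big→ d6 80

D6 80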